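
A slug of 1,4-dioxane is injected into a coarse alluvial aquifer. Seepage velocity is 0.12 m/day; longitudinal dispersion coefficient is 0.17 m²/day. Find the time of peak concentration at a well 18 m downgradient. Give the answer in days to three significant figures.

139 days

For the 1D instantaneous-source solution, setting ∂C/∂t = 0 at fixed x gives v²t² + 2Dt − x² = 0, so t = (√(D² + v²x²) − D)/v².
√(D² + v²x²) = √(0.17² + 0.12² × 18²) = 2.167; v² = 0.0144.
t = (2.167 − 0.17)/0.0144 = 139 days (vs. the pure-advection estimate x/v = 150 d).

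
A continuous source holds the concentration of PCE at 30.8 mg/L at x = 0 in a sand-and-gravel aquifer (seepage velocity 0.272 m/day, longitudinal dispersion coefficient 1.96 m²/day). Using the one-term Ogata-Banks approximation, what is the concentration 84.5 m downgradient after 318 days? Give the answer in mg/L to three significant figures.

16.1 mg/L

For a continuous step input, C/C₀ ≈ ½·erfc((x−vt)/(2√(Dt))).
vt = 0.272 × 318 = 86.496 m and 2√(Dt) = 2√(1.96 × 318) = 49.93 m.
Argument (x−vt)/(2√(Dt)) = (84.5 − 86.496)/49.93 = -0.03998; ½·erfc(-0.03998) = 0.5225.
C = 30.8 × 0.5225 = 16.1 mg/L.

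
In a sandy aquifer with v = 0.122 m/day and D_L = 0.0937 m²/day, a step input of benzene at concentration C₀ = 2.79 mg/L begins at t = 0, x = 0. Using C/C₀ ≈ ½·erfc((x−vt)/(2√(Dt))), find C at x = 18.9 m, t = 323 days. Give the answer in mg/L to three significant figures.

For a continuous step input, C/C₀ ≈ ½·erfc((x−vt)/(2√(Dt))).
vt = 0.122 × 323 = 39.406 m and 2√(Dt) = 2√(0.0937 × 323) = 11.00 m.
Argument (x−vt)/(2√(Dt)) = (18.9 − 39.406)/11.00 = -1.864; ½·erfc(-1.864) = 0.9958.
C = 2.79 × 0.9958 = 2.78 mg/L.

2.78 mg/L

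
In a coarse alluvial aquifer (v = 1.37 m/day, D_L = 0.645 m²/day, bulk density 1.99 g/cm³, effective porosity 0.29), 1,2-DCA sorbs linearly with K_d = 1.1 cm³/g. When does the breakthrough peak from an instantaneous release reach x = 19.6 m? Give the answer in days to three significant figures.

119 days

Retardation factor R = 1 + ρ_b·K_d/n = 1 + 1.99 × 1.1/0.29 = 8.548.
Sorption retards both mechanisms: v_R = v/R = 0.1603 m/day, D_R = D/R = 0.07546 m²/day.
Peak time from v_R²t² + 2D_R t − x² = 0: t = (√(D_R² + v_R²x²) − D_R)/v_R².
√(D_R² + v_R²x²) = √(0.07546² + 0.1603² × 19.6²) = 3.143; v_R² = 0.02570.
t = (3.143 − 0.07546)/0.02570 = 119 days.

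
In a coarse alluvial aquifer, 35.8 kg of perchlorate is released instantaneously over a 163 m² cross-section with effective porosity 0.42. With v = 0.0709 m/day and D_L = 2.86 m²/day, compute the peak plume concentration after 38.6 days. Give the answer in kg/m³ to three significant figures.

The peak of an instantaneous 1D plume sits at x = vt; there the Gaussian factor is 1 and C_max = M/(n_e·A·√(4πDt)), where n_e·A is the pore area the mass is dissolved in.
√(4πDt) = √(4π × 2.86 × 38.6) = 37.25 m, so C_max = 35.8/(0.42 × 163 × 37.25) = 0.0140 kg/m³.

0.0140 kg/m³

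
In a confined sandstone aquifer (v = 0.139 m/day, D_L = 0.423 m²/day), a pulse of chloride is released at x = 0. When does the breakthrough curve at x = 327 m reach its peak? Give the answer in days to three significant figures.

For the 1D instantaneous-source solution, setting ∂C/∂t = 0 at fixed x gives v²t² + 2Dt − x² = 0, so t = (√(D² + v²x²) − D)/v².
√(D² + v²x²) = √(0.423² + 0.139² × 327²) = 45.45; v² = 0.019321.
t = (45.45 − 0.423)/0.019321 = 2330 days (vs. the pure-advection estimate x/v = 2350 d).

2330 days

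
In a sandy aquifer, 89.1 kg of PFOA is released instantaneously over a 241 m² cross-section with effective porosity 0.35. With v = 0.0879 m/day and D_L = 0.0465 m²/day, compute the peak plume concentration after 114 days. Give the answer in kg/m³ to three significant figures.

The peak of an instantaneous 1D plume sits at x = vt; there the Gaussian factor is 1 and C_max = M/(n_e·A·√(4πDt)), where n_e·A is the pore area the mass is dissolved in.
√(4πDt) = √(4π × 0.0465 × 114) = 8.162 m, so C_max = 89.1/(0.35 × 241 × 8.162) = 0.129 kg/m³.

0.129 kg/m³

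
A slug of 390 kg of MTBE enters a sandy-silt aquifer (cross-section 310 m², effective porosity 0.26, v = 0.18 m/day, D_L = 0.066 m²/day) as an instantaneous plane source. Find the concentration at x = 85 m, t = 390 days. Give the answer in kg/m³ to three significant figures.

For an instantaneous plane source, C(x,t) = M/(n_e·A·√(4πDt)) · exp(−(x−vt)²/(4Dt)), with n_e·A the pore (flow) area.
Plume center vt = 0.18 × 390 = 70.2 m, so the well at 85 m is 14.8 m downgradient of the peak.
√(4πDt) = 17.98 m, giving peak height M/(n_e·A·√(4πDt)) = 390/(0.26 × 310 × 17.98) = 0.2691 kg/m³.
(x−vt)²/(4Dt) = (14.8)²/(4 × 0.066 × 390) = 2.127; exp(−2.127) = 0.1192.
C = 0.2691 × 0.1192 = 0.0321 kg/m³.

0.0321 kg/m³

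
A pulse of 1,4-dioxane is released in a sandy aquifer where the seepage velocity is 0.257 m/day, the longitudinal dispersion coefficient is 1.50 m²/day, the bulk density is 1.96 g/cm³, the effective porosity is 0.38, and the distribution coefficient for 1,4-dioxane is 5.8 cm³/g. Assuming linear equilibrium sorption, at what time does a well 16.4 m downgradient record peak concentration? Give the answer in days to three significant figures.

Retardation factor R = 1 + ρ_b·K_d/n = 1 + 1.96 × 5.8/0.38 = 30.92.
Sorption retards both mechanisms: v_R = v/R = 0.008312 m/day, D_R = D/R = 0.04851 m²/day.
Peak time from v_R²t² + 2D_R t − x² = 0: t = (√(D_R² + v_R²x²) − D_R)/v_R².
√(D_R² + v_R²x²) = √(0.04851² + 0.008312² × 16.4²) = 0.1447; v_R² = 6.909e-05.
t = (0.1447 − 0.04851)/6.909e-05 = 1390 days.

1390 days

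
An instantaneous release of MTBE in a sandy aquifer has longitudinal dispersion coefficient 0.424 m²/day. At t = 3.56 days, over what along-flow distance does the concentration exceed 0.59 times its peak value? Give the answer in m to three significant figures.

The plume is Gaussian with σ = √(2Dt) = √(2 × 0.424 × 3.56) = 1.737 m.
C/C_peak = exp(−Δx²/(2σ²)) = 0.59 ⇒ Δx = σ·√(−2 ln 0.59) = 1.737 × 1.027 = 1.784 m.
Width = 2Δx = 3.57 m.

3.57 m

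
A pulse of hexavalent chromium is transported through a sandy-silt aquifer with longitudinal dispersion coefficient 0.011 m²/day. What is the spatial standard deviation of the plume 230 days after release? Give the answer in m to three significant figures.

2.25 m

Dispersive spreading gives a Gaussian with σ² = 2Dt; advection only shifts the center.
σ = √(2 × 0.011 × 230) = 2.25 m.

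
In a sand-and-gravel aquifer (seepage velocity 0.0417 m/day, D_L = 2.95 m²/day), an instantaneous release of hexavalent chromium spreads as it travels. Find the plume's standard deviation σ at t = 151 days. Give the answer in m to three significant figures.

Dispersive spreading gives a Gaussian with σ² = 2Dt; advection only shifts the center.
σ = √(2 × 2.95 × 151) = 29.8 m.

29.8 m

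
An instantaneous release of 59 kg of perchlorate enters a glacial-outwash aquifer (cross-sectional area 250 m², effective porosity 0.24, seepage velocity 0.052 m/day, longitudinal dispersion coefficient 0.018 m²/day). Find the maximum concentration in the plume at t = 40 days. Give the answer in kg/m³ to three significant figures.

0.327 kg/m³

The peak of an instantaneous 1D plume sits at x = vt; there the Gaussian factor is 1 and C_max = M/(n_e·A·√(4πDt)), where n_e·A is the pore area the mass is dissolved in.
√(4πDt) = √(4π × 0.018 × 40) = 3.008 m, so C_max = 59/(0.24 × 250 × 3.008) = 0.327 kg/m³.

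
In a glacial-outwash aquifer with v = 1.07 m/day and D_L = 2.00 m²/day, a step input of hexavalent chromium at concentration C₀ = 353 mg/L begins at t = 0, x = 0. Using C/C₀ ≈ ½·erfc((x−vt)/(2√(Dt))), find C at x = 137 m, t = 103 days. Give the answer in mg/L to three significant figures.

For a continuous step input, C/C₀ ≈ ½·erfc((x−vt)/(2√(Dt))).
vt = 1.07 × 103 = 110.21 m and 2√(Dt) = 2√(2.00 × 103) = 28.71 m.
Argument (x−vt)/(2√(Dt)) = (137 − 110.21)/28.71 = 0.9331; ½·erfc(0.9331) = 0.09348.
C = 353 × 0.09348 = 33.0 mg/L.

33.0 mg/L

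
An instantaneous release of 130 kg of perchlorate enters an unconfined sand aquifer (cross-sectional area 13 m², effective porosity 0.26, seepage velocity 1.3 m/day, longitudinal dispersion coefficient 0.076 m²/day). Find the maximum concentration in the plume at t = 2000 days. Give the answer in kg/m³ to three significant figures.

The peak of an instantaneous 1D plume sits at x = vt; there the Gaussian factor is 1 and C_max = M/(n_e·A·√(4πDt)), where n_e·A is the pore area the mass is dissolved in.
√(4πDt) = √(4π × 0.076 × 2000) = 43.70 m, so C_max = 130/(0.26 × 13 × 43.70) = 0.880 kg/m³.

0.880 kg/m³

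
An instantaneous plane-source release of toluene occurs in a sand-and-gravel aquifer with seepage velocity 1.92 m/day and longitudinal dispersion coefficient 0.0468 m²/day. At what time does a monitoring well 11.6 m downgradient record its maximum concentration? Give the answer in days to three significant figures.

6.03 days

For the 1D instantaneous-source solution, setting ∂C/∂t = 0 at fixed x gives v²t² + 2Dt − x² = 0, so t = (√(D² + v²x²) − D)/v².
√(D² + v²x²) = √(0.0468² + 1.92² × 11.6²) = 22.27; v² = 3.6864.
t = (22.27 − 0.0468)/3.6864 = 6.03 days (vs. the pure-advection estimate x/v = 6.04 d).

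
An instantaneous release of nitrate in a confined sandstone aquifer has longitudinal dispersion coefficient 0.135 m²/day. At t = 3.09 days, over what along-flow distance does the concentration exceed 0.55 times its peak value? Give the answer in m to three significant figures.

2.00 m

The plume is Gaussian with σ = √(2Dt) = √(2 × 0.135 × 3.09) = 0.9134 m.
C/C_peak = exp(−Δx²/(2σ²)) = 0.55 ⇒ Δx = σ·√(−2 ln 0.55) = 0.9134 × 1.093 = 0.9983 m.
Width = 2Δx = 2.00 m.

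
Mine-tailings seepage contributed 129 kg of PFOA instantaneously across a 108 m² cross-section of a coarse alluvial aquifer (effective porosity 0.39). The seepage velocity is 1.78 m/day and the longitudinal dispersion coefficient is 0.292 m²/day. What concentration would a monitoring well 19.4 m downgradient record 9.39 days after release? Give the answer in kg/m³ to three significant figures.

For an instantaneous plane source, C(x,t) = M/(n_e·A·√(4πDt)) · exp(−(x−vt)²/(4Dt)), with n_e·A the pore (flow) area.
Plume center vt = 1.78 × 9.39 = 16.7142 m, so the well at 19.4 m is 2.6858 m downgradient of the peak.
√(4πDt) = 5.870 m, giving peak height M/(n_e·A·√(4πDt)) = 129/(0.39 × 108 × 5.870) = 0.5218 kg/m³.
(x−vt)²/(4Dt) = (2.6858)²/(4 × 0.292 × 9.39) = 0.6577; exp(−0.6577) = 0.5180.
C = 0.5218 × 0.5180 = 0.270 kg/m³.

0.270 kg/m³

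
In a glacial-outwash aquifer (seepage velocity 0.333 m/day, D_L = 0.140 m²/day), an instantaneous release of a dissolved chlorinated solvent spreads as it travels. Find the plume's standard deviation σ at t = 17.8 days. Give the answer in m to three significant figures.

Dispersive spreading gives a Gaussian with σ² = 2Dt; advection only shifts the center.
σ = √(2 × 0.140 × 17.8) = 2.23 m.

2.23 m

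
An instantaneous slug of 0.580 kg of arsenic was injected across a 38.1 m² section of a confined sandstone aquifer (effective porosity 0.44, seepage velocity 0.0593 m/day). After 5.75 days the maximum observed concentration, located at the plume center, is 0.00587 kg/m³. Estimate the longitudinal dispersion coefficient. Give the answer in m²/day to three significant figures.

0.481 m²/day

At the plume center C_max = M/(n_e·A·√(4πDt)), so D = M²/(4πt·(n_e·A·C_max)²).
n_e·A·C_max = 0.44 × 38.1 × 0.00587 = 0.09840 kg/m.
D = 0.580²/(4π × 5.75 × 0.09840²) = 0.481 m²/day.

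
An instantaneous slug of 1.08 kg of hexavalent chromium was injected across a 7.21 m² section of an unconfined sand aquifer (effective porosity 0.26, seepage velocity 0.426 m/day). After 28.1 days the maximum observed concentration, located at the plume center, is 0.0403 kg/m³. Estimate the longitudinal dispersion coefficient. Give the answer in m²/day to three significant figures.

0.579 m²/day

At the plume center C_max = M/(n_e·A·√(4πDt)), so D = M²/(4πt·(n_e·A·C_max)²).
n_e·A·C_max = 0.26 × 7.21 × 0.0403 = 0.07555 kg/m.
D = 1.08²/(4π × 28.1 × 0.07555²) = 0.579 m²/day.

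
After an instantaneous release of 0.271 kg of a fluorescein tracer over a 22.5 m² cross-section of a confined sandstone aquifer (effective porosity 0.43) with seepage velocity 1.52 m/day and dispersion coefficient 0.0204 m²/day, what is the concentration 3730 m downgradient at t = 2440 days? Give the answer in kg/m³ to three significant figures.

For an instantaneous plane source, C(x,t) = M/(n_e·A·√(4πDt)) · exp(−(x−vt)²/(4Dt)), with n_e·A the pore (flow) area.
Plume center vt = 1.52 × 2440 = 3708.8 m, so the well at 3730 m is 21.2 m downgradient of the peak.
√(4πDt) = 25.01 m, giving peak height M/(n_e·A·√(4πDt)) = 0.271/(0.43 × 22.5 × 25.01) = 0.001120 kg/m³.
(x−vt)²/(4Dt) = (21.2)²/(4 × 0.0204 × 2440) = 2.257; exp(−2.257) = 0.1047.
C = 0.001120 × 0.1047 = 0.000117 kg/m³.

0.000117 kg/m³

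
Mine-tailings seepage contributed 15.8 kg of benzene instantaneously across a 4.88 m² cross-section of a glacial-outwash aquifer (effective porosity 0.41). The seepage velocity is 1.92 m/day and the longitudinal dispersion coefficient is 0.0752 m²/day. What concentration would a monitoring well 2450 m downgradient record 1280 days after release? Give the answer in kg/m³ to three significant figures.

0.195 kg/m³

For an instantaneous plane source, C(x,t) = M/(n_e·A·√(4πDt)) · exp(−(x−vt)²/(4Dt)), with n_e·A the pore (flow) area.
Plume center vt = 1.92 × 1280 = 2457.6 m, so the well at 2450 m is 7.6 m upgradient of the peak.
√(4πDt) = 34.78 m, giving peak height M/(n_e·A·√(4πDt)) = 15.8/(0.41 × 4.88 × 34.78) = 0.2271 kg/m³.
(x−vt)²/(4Dt) = (-7.6)²/(4 × 0.0752 × 1280) = 0.1500; exp(−0.1500) = 0.8607.
C = 0.2271 × 0.8607 = 0.195 kg/m³.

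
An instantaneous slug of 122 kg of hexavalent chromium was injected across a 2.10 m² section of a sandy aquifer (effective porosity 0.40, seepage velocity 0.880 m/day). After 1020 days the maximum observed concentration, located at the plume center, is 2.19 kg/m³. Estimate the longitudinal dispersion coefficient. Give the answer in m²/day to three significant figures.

0.343 m²/day

At the plume center C_max = M/(n_e·A·√(4πDt)), so D = M²/(4πt·(n_e·A·C_max)²).
n_e·A·C_max = 0.40 × 2.10 × 2.19 = 1.840 kg/m.
D = 122²/(4π × 1020 × 1.840²) = 0.343 m²/day.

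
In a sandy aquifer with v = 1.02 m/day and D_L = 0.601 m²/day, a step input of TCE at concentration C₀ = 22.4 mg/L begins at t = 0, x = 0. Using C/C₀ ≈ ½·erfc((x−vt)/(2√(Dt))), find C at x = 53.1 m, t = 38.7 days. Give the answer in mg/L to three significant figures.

0.512 mg/L

For a continuous step input, C/C₀ ≈ ½·erfc((x−vt)/(2√(Dt))).
vt = 1.02 × 38.7 = 39.474 m and 2√(Dt) = 2√(0.601 × 38.7) = 9.645 m.
Argument (x−vt)/(2√(Dt)) = (53.1 − 39.474)/9.645 = 1.413; ½·erfc(1.413) = 0.02284.
C = 22.4 × 0.02284 = 0.512 mg/L.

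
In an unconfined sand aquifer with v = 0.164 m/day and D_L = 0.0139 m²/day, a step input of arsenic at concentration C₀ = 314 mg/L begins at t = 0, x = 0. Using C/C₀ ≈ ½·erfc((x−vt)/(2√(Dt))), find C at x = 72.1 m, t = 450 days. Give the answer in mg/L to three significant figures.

215 mg/L

For a continuous step input, C/C₀ ≈ ½·erfc((x−vt)/(2√(Dt))).
vt = 0.164 × 450 = 73.8 m and 2√(Dt) = 2√(0.0139 × 450) = 5.002 m.
Argument (x−vt)/(2√(Dt)) = (72.1 − 73.8)/5.002 = -0.3399; ½·erfc(-0.3399) = 0.6846.
C = 314 × 0.6846 = 215 mg/L.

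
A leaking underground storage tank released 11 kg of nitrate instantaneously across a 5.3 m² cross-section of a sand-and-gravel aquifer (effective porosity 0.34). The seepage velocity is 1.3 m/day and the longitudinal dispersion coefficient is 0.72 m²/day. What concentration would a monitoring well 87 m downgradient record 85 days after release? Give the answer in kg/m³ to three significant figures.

For an instantaneous plane source, C(x,t) = M/(n_e·A·√(4πDt)) · exp(−(x−vt)²/(4Dt)), with n_e·A the pore (flow) area.
Plume center vt = 1.3 × 85 = 110.5 m, so the well at 87 m is 23.5 m upgradient of the peak.
√(4πDt) = 27.73 m, giving peak height M/(n_e·A·√(4πDt)) = 11/(0.34 × 5.3 × 27.73) = 0.2201 kg/m³.
(x−vt)²/(4Dt) = (-23.5)²/(4 × 0.72 × 85) = 2.256; exp(−2.256) = 0.1048.
C = 0.2201 × 0.1048 = 0.0231 kg/m³.

0.0231 kg/m³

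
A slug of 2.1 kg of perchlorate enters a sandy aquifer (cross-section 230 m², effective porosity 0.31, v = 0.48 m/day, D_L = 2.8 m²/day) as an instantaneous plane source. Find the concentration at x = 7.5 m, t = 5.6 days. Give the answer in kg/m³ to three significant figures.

0.00145 kg/m³

For an instantaneous plane source, C(x,t) = M/(n_e·A·√(4πDt)) · exp(−(x−vt)²/(4Dt)), with n_e·A the pore (flow) area.
Plume center vt = 0.48 × 5.6 = 2.688 m, so the well at 7.5 m is 4.812 m downgradient of the peak.
√(4πDt) = 14.04 m, giving peak height M/(n_e·A·√(4πDt)) = 2.1/(0.31 × 230 × 14.04) = 0.002098 kg/m³.
(x−vt)²/(4Dt) = (4.812)²/(4 × 2.8 × 5.6) = 0.3692; exp(−0.3692) = 0.6913.
C = 0.002098 × 0.6913 = 0.00145 kg/m³.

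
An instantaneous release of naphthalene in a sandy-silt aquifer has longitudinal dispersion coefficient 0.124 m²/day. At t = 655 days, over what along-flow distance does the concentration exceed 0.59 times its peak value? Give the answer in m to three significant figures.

The plume is Gaussian with σ = √(2Dt) = √(2 × 0.124 × 655) = 12.75 m.
C/C_peak = exp(−Δx²/(2σ²)) = 0.59 ⇒ Δx = σ·√(−2 ln 0.59) = 12.75 × 1.027 = 13.09 m.
Width = 2Δx = 26.2 m.

26.2 m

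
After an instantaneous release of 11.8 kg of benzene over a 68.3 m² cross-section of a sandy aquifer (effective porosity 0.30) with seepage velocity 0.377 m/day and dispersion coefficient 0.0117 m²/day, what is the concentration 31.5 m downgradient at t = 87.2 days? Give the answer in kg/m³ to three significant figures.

For an instantaneous plane source, C(x,t) = M/(n_e·A·√(4πDt)) · exp(−(x−vt)²/(4Dt)), with n_e·A the pore (flow) area.
Plume center vt = 0.377 × 87.2 = 32.8744 m, so the well at 31.5 m is 1.3744 m upgradient of the peak.
√(4πDt) = 3.581 m, giving peak height M/(n_e·A·√(4πDt)) = 11.8/(0.30 × 68.3 × 3.581) = 0.1608 kg/m³.
(x−vt)²/(4Dt) = (-1.3744)²/(4 × 0.0117 × 87.2) = 0.4629; exp(−0.4629) = 0.6295.
C = 0.1608 × 0.6295 = 0.101 kg/m³.

0.101 kg/m³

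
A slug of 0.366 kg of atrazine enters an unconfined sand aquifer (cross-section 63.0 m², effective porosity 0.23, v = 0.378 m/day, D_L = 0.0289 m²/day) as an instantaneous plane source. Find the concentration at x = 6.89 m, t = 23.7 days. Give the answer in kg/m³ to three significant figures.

For an instantaneous plane source, C(x,t) = M/(n_e·A·√(4πDt)) · exp(−(x−vt)²/(4Dt)), with n_e·A the pore (flow) area.
Plume center vt = 0.378 × 23.7 = 8.9586 m, so the well at 6.89 m is 2.0686 m upgradient of the peak.
√(4πDt) = 2.934 m, giving peak height M/(n_e·A·√(4πDt)) = 0.366/(0.23 × 63.0 × 2.934) = 0.008609 kg/m³.
(x−vt)²/(4Dt) = (-2.0686)²/(4 × 0.0289 × 23.7) = 1.562; exp(−1.562) = 0.2097.
C = 0.008609 × 0.2097 = 0.00181 kg/m³.

0.00181 kg/m³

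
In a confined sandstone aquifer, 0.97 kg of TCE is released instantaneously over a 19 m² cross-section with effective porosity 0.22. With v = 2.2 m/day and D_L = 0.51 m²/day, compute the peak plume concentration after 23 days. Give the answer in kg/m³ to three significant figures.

0.0191 kg/m³

The peak of an instantaneous 1D plume sits at x = vt; there the Gaussian factor is 1 and C_max = M/(n_e·A·√(4πDt)), where n_e·A is the pore area the mass is dissolved in.
√(4πDt) = √(4π × 0.51 × 23) = 12.14 m, so C_max = 0.97/(0.22 × 19 × 12.14) = 0.0191 kg/m³.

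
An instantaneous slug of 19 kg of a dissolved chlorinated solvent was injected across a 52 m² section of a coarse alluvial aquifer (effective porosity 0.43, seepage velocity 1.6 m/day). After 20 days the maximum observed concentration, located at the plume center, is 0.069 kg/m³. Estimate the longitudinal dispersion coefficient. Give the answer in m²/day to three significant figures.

At the plume center C_max = M/(n_e·A·√(4πDt)), so D = M²/(4πt·(n_e·A·C_max)²).
n_e·A·C_max = 0.43 × 52 × 0.069 = 1.543 kg/m.
D = 19²/(4π × 20 × 1.543²) = 0.603 m²/day.

0.603 m²/day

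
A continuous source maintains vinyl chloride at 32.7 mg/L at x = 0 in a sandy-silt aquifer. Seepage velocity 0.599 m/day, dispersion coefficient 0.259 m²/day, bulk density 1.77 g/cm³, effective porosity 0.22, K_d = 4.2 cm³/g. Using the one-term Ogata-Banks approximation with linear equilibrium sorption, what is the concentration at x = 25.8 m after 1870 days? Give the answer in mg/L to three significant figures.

Retardation factor R = 1 + ρ_b·K_d/n = 1 + 1.77 × 4.2/0.22 = 34.79.
Sorption retards both mechanisms: v_R = v/R = 0.01722 m/day, D_R = D/R = 0.007445 m²/day.
v_R·t = 0.01722 × 1870 = 32.2014 m; 2√(D_R t) = 7.462 m; argument = (25.8 − 32.2014)/7.462 = -0.8579.
C = C₀ × ½·erfc(-0.8579) = 32.7 × 0.8875 = 29.0 mg/L.

29.0 mg/L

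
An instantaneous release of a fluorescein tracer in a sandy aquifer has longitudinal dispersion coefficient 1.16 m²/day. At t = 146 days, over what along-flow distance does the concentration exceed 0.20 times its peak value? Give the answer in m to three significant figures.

66.0 m

The plume is Gaussian with σ = √(2Dt) = √(2 × 1.16 × 146) = 18.40 m.
C/C_peak = exp(−Δx²/(2σ²)) = 0.20 ⇒ Δx = σ·√(−2 ln 0.20) = 18.40 × 1.794 = 33.01 m.
Width = 2Δx = 66.0 m.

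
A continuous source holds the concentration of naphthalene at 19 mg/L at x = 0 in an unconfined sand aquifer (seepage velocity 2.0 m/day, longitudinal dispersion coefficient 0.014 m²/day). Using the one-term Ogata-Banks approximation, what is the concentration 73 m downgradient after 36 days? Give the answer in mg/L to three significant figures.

3.03 mg/L

For a continuous step input, C/C₀ ≈ ½·erfc((x−vt)/(2√(Dt))).
vt = 2.0 × 36 = 72 m and 2√(Dt) = 2√(0.014 × 36) = 1.420 m.
Argument (x−vt)/(2√(Dt)) = (73 − 72)/1.420 = 0.7042; ½·erfc(0.7042) = 0.1597.
C = 19 × 0.1597 = 3.03 mg/L.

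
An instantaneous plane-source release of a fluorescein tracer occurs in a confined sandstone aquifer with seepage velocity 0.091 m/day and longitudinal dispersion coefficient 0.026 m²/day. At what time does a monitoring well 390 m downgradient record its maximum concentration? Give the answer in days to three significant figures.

4280 days

For the 1D instantaneous-source solution, setting ∂C/∂t = 0 at fixed x gives v²t² + 2Dt − x² = 0, so t = (√(D² + v²x²) − D)/v².
√(D² + v²x²) = √(0.026² + 0.091² × 390²) = 35.49; v² = 0.008281.
t = (35.49 − 0.026)/0.008281 = 4280 days (vs. the pure-advection estimate x/v = 4290 d).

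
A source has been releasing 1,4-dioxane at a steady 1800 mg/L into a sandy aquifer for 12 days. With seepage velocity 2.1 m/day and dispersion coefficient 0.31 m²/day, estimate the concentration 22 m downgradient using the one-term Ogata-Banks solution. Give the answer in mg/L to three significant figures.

1580 mg/L

For a continuous step input, C/C₀ ≈ ½·erfc((x−vt)/(2√(Dt))).
vt = 2.1 × 12 = 25.2 m and 2√(Dt) = 2√(0.31 × 12) = 3.857 m.
Argument (x−vt)/(2√(Dt)) = (22 − 25.2)/3.857 = -0.8297; ½·erfc(-0.8297) = 0.8797.
C = 1800 × 0.8797 = 1580 mg/L.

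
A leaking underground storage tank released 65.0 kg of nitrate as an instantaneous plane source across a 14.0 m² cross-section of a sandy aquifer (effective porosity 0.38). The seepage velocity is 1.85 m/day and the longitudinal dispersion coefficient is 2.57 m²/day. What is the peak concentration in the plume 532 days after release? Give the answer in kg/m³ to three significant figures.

0.0932 kg/m³

The peak of an instantaneous 1D plume sits at x = vt; there the Gaussian factor is 1 and C_max = M/(n_e·A·√(4πDt)), where n_e·A is the pore area the mass is dissolved in.
√(4πDt) = √(4π × 2.57 × 532) = 131.1 m, so C_max = 65.0/(0.38 × 14.0 × 131.1) = 0.0932 kg/m³.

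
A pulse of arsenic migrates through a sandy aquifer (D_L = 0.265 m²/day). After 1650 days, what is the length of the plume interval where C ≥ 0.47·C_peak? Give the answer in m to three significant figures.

The plume is Gaussian with σ = √(2Dt) = √(2 × 0.265 × 1650) = 29.57 m.
C/C_peak = exp(−Δx²/(2σ²)) = 0.47 ⇒ Δx = σ·√(−2 ln 0.47) = 29.57 × 1.229 = 36.34 m.
Width = 2Δx = 72.7 m.

72.7 m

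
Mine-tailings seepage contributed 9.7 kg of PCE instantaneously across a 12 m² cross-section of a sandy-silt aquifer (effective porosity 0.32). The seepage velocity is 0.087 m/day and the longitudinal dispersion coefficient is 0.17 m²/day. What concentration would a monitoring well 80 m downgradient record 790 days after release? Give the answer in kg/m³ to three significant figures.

0.0485 kg/m³

For an instantaneous plane source, C(x,t) = M/(n_e·A·√(4πDt)) · exp(−(x−vt)²/(4Dt)), with n_e·A the pore (flow) area.
Plume center vt = 0.087 × 790 = 68.73 m, so the well at 80 m is 11.27 m downgradient of the peak.
√(4πDt) = 41.08 m, giving peak height M/(n_e·A·√(4πDt)) = 9.7/(0.32 × 12 × 41.08) = 0.06149 kg/m³.
(x−vt)²/(4Dt) = (11.27)²/(4 × 0.17 × 790) = 0.2364; exp(−0.2364) = 0.7895.
C = 0.06149 × 0.7895 = 0.0485 kg/m³.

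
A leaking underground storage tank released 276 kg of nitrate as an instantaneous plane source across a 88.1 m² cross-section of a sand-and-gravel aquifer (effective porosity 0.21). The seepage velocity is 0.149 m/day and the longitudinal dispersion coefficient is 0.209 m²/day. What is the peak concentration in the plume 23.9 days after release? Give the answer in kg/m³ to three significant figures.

1.88 kg/m³

The peak of an instantaneous 1D plume sits at x = vt; there the Gaussian factor is 1 and C_max = M/(n_e·A·√(4πDt)), where n_e·A is the pore area the mass is dissolved in.
√(4πDt) = √(4π × 0.209 × 23.9) = 7.923 m, so C_max = 276/(0.21 × 88.1 × 7.923) = 1.88 kg/m³.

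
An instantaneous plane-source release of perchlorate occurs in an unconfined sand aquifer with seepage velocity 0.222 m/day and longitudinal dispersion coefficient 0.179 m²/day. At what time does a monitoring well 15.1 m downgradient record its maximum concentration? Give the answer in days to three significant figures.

64.5 days

For the 1D instantaneous-source solution, setting ∂C/∂t = 0 at fixed x gives v²t² + 2Dt − x² = 0, so t = (√(D² + v²x²) − D)/v².
√(D² + v²x²) = √(0.179² + 0.222² × 15.1²) = 3.357; v² = 0.049284.
t = (3.357 − 0.179)/0.049284 = 64.5 days (vs. the pure-advection estimate x/v = 68.0 d).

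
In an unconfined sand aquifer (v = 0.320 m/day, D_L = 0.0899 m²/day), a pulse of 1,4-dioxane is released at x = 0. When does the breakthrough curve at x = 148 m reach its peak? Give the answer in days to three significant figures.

462 days

For the 1D instantaneous-source solution, setting ∂C/∂t = 0 at fixed x gives v²t² + 2Dt − x² = 0, so t = (√(D² + v²x²) − D)/v².
√(D² + v²x²) = √(0.0899² + 0.320² × 148²) = 47.36; v² = 0.1024.
t = (47.36 − 0.0899)/0.1024 = 462 days (vs. the pure-advection estimate x/v = 462 d).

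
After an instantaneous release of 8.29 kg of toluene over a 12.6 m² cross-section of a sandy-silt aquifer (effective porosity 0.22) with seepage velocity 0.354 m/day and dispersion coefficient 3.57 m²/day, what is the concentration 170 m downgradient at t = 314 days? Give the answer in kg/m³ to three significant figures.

For an instantaneous plane source, C(x,t) = M/(n_e·A·√(4πDt)) · exp(−(x−vt)²/(4Dt)), with n_e·A the pore (flow) area.
Plume center vt = 0.354 × 314 = 111.156 m, so the well at 170 m is 58.844 m downgradient of the peak.
√(4πDt) = 118.7 m, giving peak height M/(n_e·A·√(4πDt)) = 8.29/(0.22 × 12.6 × 118.7) = 0.02519 kg/m³.
(x−vt)²/(4Dt) = (58.844)²/(4 × 3.57 × 314) = 0.7722; exp(−0.7722) = 0.4620.
C = 0.02519 × 0.4620 = 0.0116 kg/m³.

0.0116 kg/m³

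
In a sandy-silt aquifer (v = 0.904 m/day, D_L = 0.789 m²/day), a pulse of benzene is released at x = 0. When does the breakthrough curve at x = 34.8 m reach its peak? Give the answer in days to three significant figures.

37.5 days

For the 1D instantaneous-source solution, setting ∂C/∂t = 0 at fixed x gives v²t² + 2Dt − x² = 0, so t = (√(D² + v²x²) − D)/v².
√(D² + v²x²) = √(0.789² + 0.904² × 34.8²) = 31.47; v² = 0.817216.
t = (31.47 − 0.789)/0.817216 = 37.5 days (vs. the pure-advection estimate x/v = 38.5 d).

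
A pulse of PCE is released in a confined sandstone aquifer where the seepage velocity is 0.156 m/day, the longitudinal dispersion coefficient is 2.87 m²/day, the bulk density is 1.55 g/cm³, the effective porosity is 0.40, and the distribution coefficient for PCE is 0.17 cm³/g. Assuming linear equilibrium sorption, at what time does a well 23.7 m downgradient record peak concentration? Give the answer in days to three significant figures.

Retardation factor R = 1 + ρ_b·K_d/n = 1 + 1.55 × 0.17/0.40 = 1.659.
Sorption retards both mechanisms: v_R = v/R = 0.09403 m/day, D_R = D/R = 1.730 m²/day.
Peak time from v_R²t² + 2D_R t − x² = 0: t = (√(D_R² + v_R²x²) − D_R)/v_R².
√(D_R² + v_R²x²) = √(1.730² + 0.09403² × 23.7²) = 2.821; v_R² = 0.008842.
t = (2.821 − 1.730)/0.008842 = 123 days.

123 days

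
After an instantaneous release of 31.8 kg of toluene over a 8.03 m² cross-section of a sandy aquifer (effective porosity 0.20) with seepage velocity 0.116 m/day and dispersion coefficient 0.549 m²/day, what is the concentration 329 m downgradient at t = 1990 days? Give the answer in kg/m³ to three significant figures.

For an instantaneous plane source, C(x,t) = M/(n_e·A·√(4πDt)) · exp(−(x−vt)²/(4Dt)), with n_e·A the pore (flow) area.
Plume center vt = 0.116 × 1990 = 230.84 m, so the well at 329 m is 98.16 m downgradient of the peak.
√(4πDt) = 117.2 m, giving peak height M/(n_e·A·√(4πDt)) = 31.8/(0.20 × 8.03 × 117.2) = 0.1689 kg/m³.
(x−vt)²/(4Dt) = (98.16)²/(4 × 0.549 × 1990) = 2.205; exp(−2.205) = 0.1103.
C = 0.1689 × 0.1103 = 0.0186 kg/m³.

0.0186 kg/m³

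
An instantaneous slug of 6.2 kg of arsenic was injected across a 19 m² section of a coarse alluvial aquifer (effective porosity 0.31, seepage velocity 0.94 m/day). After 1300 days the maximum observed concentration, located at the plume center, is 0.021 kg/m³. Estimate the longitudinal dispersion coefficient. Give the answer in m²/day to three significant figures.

0.154 m²/day

At the plume center C_max = M/(n_e·A·√(4πDt)), so D = M²/(4πt·(n_e·A·C_max)²).
n_e·A·C_max = 0.31 × 19 × 0.021 = 0.1237 kg/m.
D = 6.2²/(4π × 1300 × 0.1237²) = 0.154 m²/day.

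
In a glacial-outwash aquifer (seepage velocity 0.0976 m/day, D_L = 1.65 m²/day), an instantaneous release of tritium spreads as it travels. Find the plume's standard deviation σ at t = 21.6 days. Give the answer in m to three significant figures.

8.44 m

Dispersive spreading gives a Gaussian with σ² = 2Dt; advection only shifts the center.
σ = √(2 × 1.65 × 21.6) = 8.44 m.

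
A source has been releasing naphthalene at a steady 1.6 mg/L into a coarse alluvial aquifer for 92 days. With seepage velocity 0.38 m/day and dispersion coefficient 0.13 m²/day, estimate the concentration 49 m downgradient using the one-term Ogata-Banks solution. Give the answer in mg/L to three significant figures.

0.00328 mg/L

For a continuous step input, C/C₀ ≈ ½·erfc((x−vt)/(2√(Dt))).
vt = 0.38 × 92 = 34.96 m and 2√(Dt) = 2√(0.13 × 92) = 6.917 m.
Argument (x−vt)/(2√(Dt)) = (49 − 34.96)/6.917 = 2.030; ½·erfc(2.030) = 0.002047.
C = 1.6 × 0.002047 = 0.00328 mg/L.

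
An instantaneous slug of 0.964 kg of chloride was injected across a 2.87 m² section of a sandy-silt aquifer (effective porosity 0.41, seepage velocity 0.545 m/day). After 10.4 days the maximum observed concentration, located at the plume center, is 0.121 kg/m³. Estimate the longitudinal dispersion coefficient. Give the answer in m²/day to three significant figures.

At the plume center C_max = M/(n_e·A·√(4πDt)), so D = M²/(4πt·(n_e·A·C_max)²).
n_e·A·C_max = 0.41 × 2.87 × 0.121 = 0.1424 kg/m.
D = 0.964²/(4π × 10.4 × 0.1424²) = 0.351 m²/day.

0.351 m²/day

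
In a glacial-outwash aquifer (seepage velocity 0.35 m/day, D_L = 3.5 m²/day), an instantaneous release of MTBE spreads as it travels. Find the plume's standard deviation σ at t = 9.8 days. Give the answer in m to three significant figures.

8.28 m

Dispersive spreading gives a Gaussian with σ² = 2Dt; advection only shifts the center.
σ = √(2 × 3.5 × 9.8) = 8.28 m.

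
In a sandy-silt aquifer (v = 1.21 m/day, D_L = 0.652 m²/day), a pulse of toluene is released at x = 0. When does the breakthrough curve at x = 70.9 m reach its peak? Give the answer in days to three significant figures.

58.2 days

For the 1D instantaneous-source solution, setting ∂C/∂t = 0 at fixed x gives v²t² + 2Dt − x² = 0, so t = (√(D² + v²x²) − D)/v².
√(D² + v²x²) = √(0.652² + 1.21² × 70.9²) = 85.79; v² = 1.4641.
t = (85.79 − 0.652)/1.4641 = 58.2 days (vs. the pure-advection estimate x/v = 58.6 d).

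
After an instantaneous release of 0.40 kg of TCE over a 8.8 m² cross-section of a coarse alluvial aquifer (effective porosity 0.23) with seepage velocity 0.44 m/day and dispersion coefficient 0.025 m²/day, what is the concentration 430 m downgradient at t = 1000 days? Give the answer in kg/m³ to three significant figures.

0.00410 kg/m³

For an instantaneous plane source, C(x,t) = M/(n_e·A·√(4πDt)) · exp(−(x−vt)²/(4Dt)), with n_e·A the pore (flow) area.
Plume center vt = 0.44 × 1000 = 440 m, so the well at 430 m is 10 m upgradient of the peak.
√(4πDt) = 17.72 m, giving peak height M/(n_e·A·√(4πDt)) = 0.40/(0.23 × 8.8 × 17.72) = 0.01115 kg/m³.
(x−vt)²/(4Dt) = (-10)²/(4 × 0.025 × 1000) = 1.000; exp(−1.000) = 0.3679.
C = 0.01115 × 0.3679 = 0.00410 kg/m³.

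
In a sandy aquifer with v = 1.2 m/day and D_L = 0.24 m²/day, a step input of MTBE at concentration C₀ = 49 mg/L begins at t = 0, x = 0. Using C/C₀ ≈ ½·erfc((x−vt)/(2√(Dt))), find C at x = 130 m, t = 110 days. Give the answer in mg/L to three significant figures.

29.8 mg/L

For a continuous step input, C/C₀ ≈ ½·erfc((x−vt)/(2√(Dt))).
vt = 1.2 × 110 = 132 m and 2√(Dt) = 2√(0.24 × 110) = 10.28 m.
Argument (x−vt)/(2√(Dt)) = (130 − 132)/10.28 = -0.1946; ½·erfc(-0.1946) = 0.6084.
C = 49 × 0.6084 = 29.8 mg/L.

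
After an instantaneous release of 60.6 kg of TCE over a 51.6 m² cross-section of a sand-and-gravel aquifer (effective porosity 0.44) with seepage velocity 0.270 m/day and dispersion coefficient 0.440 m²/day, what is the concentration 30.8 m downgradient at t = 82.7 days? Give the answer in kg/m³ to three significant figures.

For an instantaneous plane source, C(x,t) = M/(n_e·A·√(4πDt)) · exp(−(x−vt)²/(4Dt)), with n_e·A the pore (flow) area.
Plume center vt = 0.270 × 82.7 = 22.329 m, so the well at 30.8 m is 8.471 m downgradient of the peak.
√(4πDt) = 21.38 m, giving peak height M/(n_e·A·√(4πDt)) = 60.6/(0.44 × 51.6 × 21.38) = 0.1248 kg/m³.
(x−vt)²/(4Dt) = (8.471)²/(4 × 0.440 × 82.7) = 0.4930; exp(−0.4930) = 0.6108.
C = 0.1248 × 0.6108 = 0.0762 kg/m³.

0.0762 kg/m³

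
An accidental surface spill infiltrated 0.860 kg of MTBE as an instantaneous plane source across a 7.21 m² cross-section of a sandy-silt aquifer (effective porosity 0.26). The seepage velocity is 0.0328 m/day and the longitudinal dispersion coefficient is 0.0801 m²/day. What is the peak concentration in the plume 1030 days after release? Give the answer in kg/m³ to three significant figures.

The peak of an instantaneous 1D plume sits at x = vt; there the Gaussian factor is 1 and C_max = M/(n_e·A·√(4πDt)), where n_e·A is the pore area the mass is dissolved in.
√(4πDt) = √(4π × 0.0801 × 1030) = 32.20 m, so C_max = 0.860/(0.26 × 7.21 × 32.20) = 0.0142 kg/m³.

0.0142 kg/m³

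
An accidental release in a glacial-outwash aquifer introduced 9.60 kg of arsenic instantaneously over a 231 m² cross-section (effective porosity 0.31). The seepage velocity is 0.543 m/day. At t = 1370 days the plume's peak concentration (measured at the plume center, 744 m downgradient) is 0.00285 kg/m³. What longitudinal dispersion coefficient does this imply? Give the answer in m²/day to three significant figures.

At the plume center C_max = M/(n_e·A·√(4πDt)), so D = M²/(4πt·(n_e·A·C_max)²).
n_e·A·C_max = 0.31 × 231 × 0.00285 = 0.2041 kg/m.
D = 9.60²/(4π × 1370 × 0.2041²) = 0.129 m²/day.

0.129 m²/day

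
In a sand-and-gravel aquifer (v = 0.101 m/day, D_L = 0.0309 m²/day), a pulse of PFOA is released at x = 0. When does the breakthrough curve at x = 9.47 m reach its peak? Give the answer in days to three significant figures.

For the 1D instantaneous-source solution, setting ∂C/∂t = 0 at fixed x gives v²t² + 2Dt − x² = 0, so t = (√(D² + v²x²) − D)/v².
√(D² + v²x²) = √(0.0309² + 0.101² × 9.47²) = 0.9570; v² = 0.010201.
t = (0.9570 − 0.0309)/0.010201 = 90.8 days (vs. the pure-advection estimate x/v = 93.8 d).

90.8 days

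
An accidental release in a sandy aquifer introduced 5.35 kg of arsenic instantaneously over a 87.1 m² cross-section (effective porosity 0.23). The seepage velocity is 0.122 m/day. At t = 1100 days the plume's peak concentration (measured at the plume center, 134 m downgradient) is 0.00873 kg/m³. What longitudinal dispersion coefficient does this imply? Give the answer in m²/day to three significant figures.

0.0677 m²/day

At the plume center C_max = M/(n_e·A·√(4πDt)), so D = M²/(4πt·(n_e·A·C_max)²).
n_e·A·C_max = 0.23 × 87.1 × 0.00873 = 0.1749 kg/m.
D = 5.35²/(4π × 1100 × 0.1749²) = 0.0677 m²/day.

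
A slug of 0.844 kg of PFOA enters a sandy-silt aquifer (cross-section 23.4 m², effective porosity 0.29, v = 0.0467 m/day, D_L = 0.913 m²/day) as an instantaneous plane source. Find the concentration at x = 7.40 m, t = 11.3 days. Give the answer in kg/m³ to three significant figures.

For an instantaneous plane source, C(x,t) = M/(n_e·A·√(4πDt)) · exp(−(x−vt)²/(4Dt)), with n_e·A the pore (flow) area.
Plume center vt = 0.0467 × 11.3 = 0.52771 m, so the well at 7.40 m is 6.87229 m downgradient of the peak.
√(4πDt) = 11.39 m, giving peak height M/(n_e·A·√(4πDt)) = 0.844/(0.29 × 23.4 × 11.39) = 0.01092 kg/m³.
(x−vt)²/(4Dt) = (6.87229)²/(4 × 0.913 × 11.3) = 1.144; exp(−1.144) = 0.3185.
C = 0.01092 × 0.3185 = 0.00348 kg/m³.

0.00348 kg/m³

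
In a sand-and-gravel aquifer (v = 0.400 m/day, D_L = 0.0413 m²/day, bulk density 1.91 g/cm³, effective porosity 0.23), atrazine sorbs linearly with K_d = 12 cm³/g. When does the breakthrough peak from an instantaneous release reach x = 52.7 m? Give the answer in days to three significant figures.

13200 days

Retardation factor R = 1 + ρ_b·K_d/n = 1 + 1.91 × 12/0.23 = 100.7.
Sorption retards both mechanisms: v_R = v/R = 0.003972 m/day, D_R = D/R = 0.0004101 m²/day.
Peak time from v_R²t² + 2D_R t − x² = 0: t = (√(D_R² + v_R²x²) − D_R)/v_R².
√(D_R² + v_R²x²) = √(0.0004101² + 0.003972² × 52.7²) = 0.2093; v_R² = 1.578e-05.
t = (0.2093 − 0.0004101)/1.578e-05 = 13200 days.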